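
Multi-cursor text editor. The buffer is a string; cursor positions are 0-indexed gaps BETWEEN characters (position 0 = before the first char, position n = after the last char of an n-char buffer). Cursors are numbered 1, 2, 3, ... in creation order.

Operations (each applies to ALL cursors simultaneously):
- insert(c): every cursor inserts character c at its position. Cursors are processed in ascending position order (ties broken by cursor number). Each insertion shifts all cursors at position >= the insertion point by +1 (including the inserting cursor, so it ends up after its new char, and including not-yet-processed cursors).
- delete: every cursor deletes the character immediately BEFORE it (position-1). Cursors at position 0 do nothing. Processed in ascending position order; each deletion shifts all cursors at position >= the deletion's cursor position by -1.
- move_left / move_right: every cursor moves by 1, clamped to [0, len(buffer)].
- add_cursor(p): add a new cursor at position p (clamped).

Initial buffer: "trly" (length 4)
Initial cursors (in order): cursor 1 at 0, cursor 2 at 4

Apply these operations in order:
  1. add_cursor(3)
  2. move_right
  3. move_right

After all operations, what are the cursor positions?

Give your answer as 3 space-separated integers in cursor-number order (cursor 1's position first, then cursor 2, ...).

After op 1 (add_cursor(3)): buffer="trly" (len 4), cursors c1@0 c3@3 c2@4, authorship ....
After op 2 (move_right): buffer="trly" (len 4), cursors c1@1 c2@4 c3@4, authorship ....
After op 3 (move_right): buffer="trly" (len 4), cursors c1@2 c2@4 c3@4, authorship ....

Answer: 2 4 4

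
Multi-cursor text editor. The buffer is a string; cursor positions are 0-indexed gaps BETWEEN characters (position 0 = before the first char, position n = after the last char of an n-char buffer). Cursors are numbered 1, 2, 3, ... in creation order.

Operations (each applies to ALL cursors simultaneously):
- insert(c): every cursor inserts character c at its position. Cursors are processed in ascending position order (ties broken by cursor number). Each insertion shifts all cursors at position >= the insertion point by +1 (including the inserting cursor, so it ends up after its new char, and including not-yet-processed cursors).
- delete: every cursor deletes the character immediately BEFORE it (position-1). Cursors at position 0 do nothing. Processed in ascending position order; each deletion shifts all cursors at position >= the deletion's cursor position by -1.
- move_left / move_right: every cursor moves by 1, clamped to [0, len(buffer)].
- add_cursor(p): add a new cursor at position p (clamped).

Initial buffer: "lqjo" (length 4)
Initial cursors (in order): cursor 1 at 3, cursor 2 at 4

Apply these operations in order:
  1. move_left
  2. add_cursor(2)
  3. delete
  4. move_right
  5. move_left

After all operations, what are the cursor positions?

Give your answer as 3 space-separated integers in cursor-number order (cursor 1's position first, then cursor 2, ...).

Answer: 0 0 0

Derivation:
After op 1 (move_left): buffer="lqjo" (len 4), cursors c1@2 c2@3, authorship ....
After op 2 (add_cursor(2)): buffer="lqjo" (len 4), cursors c1@2 c3@2 c2@3, authorship ....
After op 3 (delete): buffer="o" (len 1), cursors c1@0 c2@0 c3@0, authorship .
After op 4 (move_right): buffer="o" (len 1), cursors c1@1 c2@1 c3@1, authorship .
After op 5 (move_left): buffer="o" (len 1), cursors c1@0 c2@0 c3@0, authorship .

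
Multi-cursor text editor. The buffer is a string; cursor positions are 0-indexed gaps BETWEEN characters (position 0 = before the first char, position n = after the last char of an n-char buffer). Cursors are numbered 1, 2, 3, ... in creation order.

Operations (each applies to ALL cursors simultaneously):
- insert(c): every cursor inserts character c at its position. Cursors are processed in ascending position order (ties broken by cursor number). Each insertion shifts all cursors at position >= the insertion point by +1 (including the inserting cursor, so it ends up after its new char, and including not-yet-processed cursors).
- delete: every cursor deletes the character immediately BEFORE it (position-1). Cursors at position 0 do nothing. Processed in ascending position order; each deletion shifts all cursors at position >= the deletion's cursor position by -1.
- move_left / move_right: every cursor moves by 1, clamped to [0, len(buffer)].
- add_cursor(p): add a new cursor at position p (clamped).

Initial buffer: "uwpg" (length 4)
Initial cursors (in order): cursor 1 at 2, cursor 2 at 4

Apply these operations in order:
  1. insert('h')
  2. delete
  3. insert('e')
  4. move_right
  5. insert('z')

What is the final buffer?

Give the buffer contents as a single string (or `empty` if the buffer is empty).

After op 1 (insert('h')): buffer="uwhpgh" (len 6), cursors c1@3 c2@6, authorship ..1..2
After op 2 (delete): buffer="uwpg" (len 4), cursors c1@2 c2@4, authorship ....
After op 3 (insert('e')): buffer="uwepge" (len 6), cursors c1@3 c2@6, authorship ..1..2
After op 4 (move_right): buffer="uwepge" (len 6), cursors c1@4 c2@6, authorship ..1..2
After op 5 (insert('z')): buffer="uwepzgez" (len 8), cursors c1@5 c2@8, authorship ..1.1.22

Answer: uwepzgez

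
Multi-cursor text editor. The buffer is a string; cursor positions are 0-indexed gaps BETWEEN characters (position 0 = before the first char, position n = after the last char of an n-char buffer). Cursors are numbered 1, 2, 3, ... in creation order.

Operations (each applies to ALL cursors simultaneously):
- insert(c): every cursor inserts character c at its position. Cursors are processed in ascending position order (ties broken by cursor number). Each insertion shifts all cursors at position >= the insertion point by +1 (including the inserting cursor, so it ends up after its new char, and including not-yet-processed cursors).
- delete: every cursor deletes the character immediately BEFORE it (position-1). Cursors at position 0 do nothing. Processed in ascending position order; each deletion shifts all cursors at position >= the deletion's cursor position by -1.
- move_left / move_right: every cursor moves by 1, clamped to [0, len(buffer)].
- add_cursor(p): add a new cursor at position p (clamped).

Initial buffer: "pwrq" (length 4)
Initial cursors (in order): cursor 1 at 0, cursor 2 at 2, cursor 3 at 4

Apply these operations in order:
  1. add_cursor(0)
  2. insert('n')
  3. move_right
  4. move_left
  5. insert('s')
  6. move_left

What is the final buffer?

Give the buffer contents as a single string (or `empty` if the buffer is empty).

After op 1 (add_cursor(0)): buffer="pwrq" (len 4), cursors c1@0 c4@0 c2@2 c3@4, authorship ....
After op 2 (insert('n')): buffer="nnpwnrqn" (len 8), cursors c1@2 c4@2 c2@5 c3@8, authorship 14..2..3
After op 3 (move_right): buffer="nnpwnrqn" (len 8), cursors c1@3 c4@3 c2@6 c3@8, authorship 14..2..3
After op 4 (move_left): buffer="nnpwnrqn" (len 8), cursors c1@2 c4@2 c2@5 c3@7, authorship 14..2..3
After op 5 (insert('s')): buffer="nnsspwnsrqsn" (len 12), cursors c1@4 c4@4 c2@8 c3@11, authorship 1414..22..33
After op 6 (move_left): buffer="nnsspwnsrqsn" (len 12), cursors c1@3 c4@3 c2@7 c3@10, authorship 1414..22..33

Answer: nnsspwnsrqsn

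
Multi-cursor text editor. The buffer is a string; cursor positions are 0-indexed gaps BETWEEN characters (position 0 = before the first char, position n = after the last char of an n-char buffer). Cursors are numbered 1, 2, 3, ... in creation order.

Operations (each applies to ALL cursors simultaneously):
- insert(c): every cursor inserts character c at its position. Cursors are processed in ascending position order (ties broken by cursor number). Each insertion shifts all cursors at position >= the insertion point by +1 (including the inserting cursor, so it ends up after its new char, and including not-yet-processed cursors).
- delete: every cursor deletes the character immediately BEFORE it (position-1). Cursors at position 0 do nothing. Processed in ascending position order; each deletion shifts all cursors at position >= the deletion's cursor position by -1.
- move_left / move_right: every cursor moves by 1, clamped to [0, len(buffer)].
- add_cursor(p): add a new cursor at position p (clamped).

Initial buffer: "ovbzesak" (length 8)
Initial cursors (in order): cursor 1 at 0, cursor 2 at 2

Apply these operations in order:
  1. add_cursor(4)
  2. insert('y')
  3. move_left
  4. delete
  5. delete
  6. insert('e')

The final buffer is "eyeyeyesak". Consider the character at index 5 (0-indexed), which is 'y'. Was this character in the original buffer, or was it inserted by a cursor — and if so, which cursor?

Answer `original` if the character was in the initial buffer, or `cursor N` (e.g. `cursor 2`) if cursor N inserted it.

After op 1 (add_cursor(4)): buffer="ovbzesak" (len 8), cursors c1@0 c2@2 c3@4, authorship ........
After op 2 (insert('y')): buffer="yovybzyesak" (len 11), cursors c1@1 c2@4 c3@7, authorship 1..2..3....
After op 3 (move_left): buffer="yovybzyesak" (len 11), cursors c1@0 c2@3 c3@6, authorship 1..2..3....
After op 4 (delete): buffer="yoybyesak" (len 9), cursors c1@0 c2@2 c3@4, authorship 1.2.3....
After op 5 (delete): buffer="yyyesak" (len 7), cursors c1@0 c2@1 c3@2, authorship 123....
After op 6 (insert('e')): buffer="eyeyeyesak" (len 10), cursors c1@1 c2@3 c3@5, authorship 112233....
Authorship (.=original, N=cursor N): 1 1 2 2 3 3 . . . .
Index 5: author = 3

Answer: cursor 3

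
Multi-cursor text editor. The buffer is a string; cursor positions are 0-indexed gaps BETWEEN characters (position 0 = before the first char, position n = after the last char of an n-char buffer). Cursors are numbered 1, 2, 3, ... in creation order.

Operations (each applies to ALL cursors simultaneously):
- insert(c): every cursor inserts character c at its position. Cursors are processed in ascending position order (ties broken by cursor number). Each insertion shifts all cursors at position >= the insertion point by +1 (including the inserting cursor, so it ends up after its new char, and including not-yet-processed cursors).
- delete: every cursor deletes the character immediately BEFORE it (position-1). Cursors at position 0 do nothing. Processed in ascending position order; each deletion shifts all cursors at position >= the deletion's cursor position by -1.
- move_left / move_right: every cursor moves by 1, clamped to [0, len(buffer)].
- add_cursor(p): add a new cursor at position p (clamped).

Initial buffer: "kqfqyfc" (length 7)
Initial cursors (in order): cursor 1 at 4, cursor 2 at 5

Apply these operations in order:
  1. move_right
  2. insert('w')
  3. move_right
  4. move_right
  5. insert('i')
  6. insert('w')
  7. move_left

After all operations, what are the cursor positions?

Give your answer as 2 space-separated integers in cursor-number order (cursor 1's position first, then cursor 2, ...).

After op 1 (move_right): buffer="kqfqyfc" (len 7), cursors c1@5 c2@6, authorship .......
After op 2 (insert('w')): buffer="kqfqywfwc" (len 9), cursors c1@6 c2@8, authorship .....1.2.
After op 3 (move_right): buffer="kqfqywfwc" (len 9), cursors c1@7 c2@9, authorship .....1.2.
After op 4 (move_right): buffer="kqfqywfwc" (len 9), cursors c1@8 c2@9, authorship .....1.2.
After op 5 (insert('i')): buffer="kqfqywfwici" (len 11), cursors c1@9 c2@11, authorship .....1.21.2
After op 6 (insert('w')): buffer="kqfqywfwiwciw" (len 13), cursors c1@10 c2@13, authorship .....1.211.22
After op 7 (move_left): buffer="kqfqywfwiwciw" (len 13), cursors c1@9 c2@12, authorship .....1.211.22

Answer: 9 12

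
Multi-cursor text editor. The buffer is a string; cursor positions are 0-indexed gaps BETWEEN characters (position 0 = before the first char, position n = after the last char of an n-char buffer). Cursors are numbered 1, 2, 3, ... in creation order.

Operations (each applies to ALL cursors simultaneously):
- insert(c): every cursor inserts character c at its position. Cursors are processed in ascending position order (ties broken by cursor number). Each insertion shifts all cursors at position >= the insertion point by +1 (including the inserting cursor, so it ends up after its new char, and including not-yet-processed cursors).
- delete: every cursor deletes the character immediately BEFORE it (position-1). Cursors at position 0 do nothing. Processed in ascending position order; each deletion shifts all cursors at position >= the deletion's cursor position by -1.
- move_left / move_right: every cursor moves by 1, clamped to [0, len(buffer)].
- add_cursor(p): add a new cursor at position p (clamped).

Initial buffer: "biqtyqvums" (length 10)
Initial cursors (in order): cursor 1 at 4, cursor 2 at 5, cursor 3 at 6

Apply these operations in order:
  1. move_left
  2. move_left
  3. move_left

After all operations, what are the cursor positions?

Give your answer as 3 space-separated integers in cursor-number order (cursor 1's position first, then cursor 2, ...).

Answer: 1 2 3

Derivation:
After op 1 (move_left): buffer="biqtyqvums" (len 10), cursors c1@3 c2@4 c3@5, authorship ..........
After op 2 (move_left): buffer="biqtyqvums" (len 10), cursors c1@2 c2@3 c3@4, authorship ..........
After op 3 (move_left): buffer="biqtyqvums" (len 10), cursors c1@1 c2@2 c3@3, authorship ..........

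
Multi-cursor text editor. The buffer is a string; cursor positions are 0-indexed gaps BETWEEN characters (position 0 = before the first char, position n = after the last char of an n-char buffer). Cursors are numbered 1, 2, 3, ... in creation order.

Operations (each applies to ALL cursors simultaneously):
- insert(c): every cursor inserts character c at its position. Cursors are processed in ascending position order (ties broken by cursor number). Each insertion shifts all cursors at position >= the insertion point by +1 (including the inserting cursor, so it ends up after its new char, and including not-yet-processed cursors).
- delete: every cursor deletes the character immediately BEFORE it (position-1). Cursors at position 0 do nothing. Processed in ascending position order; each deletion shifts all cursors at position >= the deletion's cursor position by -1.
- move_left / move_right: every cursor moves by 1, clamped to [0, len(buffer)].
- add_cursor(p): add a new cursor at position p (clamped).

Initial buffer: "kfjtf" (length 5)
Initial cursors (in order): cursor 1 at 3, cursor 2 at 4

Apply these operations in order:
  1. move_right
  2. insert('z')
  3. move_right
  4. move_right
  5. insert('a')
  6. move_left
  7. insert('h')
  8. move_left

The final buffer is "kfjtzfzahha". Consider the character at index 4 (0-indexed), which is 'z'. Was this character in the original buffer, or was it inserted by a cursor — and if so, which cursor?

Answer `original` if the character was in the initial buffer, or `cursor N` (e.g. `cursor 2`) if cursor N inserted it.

Answer: cursor 1

Derivation:
After op 1 (move_right): buffer="kfjtf" (len 5), cursors c1@4 c2@5, authorship .....
After op 2 (insert('z')): buffer="kfjtzfz" (len 7), cursors c1@5 c2@7, authorship ....1.2
After op 3 (move_right): buffer="kfjtzfz" (len 7), cursors c1@6 c2@7, authorship ....1.2
After op 4 (move_right): buffer="kfjtzfz" (len 7), cursors c1@7 c2@7, authorship ....1.2
After op 5 (insert('a')): buffer="kfjtzfzaa" (len 9), cursors c1@9 c2@9, authorship ....1.212
After op 6 (move_left): buffer="kfjtzfzaa" (len 9), cursors c1@8 c2@8, authorship ....1.212
After op 7 (insert('h')): buffer="kfjtzfzahha" (len 11), cursors c1@10 c2@10, authorship ....1.21122
After op 8 (move_left): buffer="kfjtzfzahha" (len 11), cursors c1@9 c2@9, authorship ....1.21122
Authorship (.=original, N=cursor N): . . . . 1 . 2 1 1 2 2
Index 4: author = 1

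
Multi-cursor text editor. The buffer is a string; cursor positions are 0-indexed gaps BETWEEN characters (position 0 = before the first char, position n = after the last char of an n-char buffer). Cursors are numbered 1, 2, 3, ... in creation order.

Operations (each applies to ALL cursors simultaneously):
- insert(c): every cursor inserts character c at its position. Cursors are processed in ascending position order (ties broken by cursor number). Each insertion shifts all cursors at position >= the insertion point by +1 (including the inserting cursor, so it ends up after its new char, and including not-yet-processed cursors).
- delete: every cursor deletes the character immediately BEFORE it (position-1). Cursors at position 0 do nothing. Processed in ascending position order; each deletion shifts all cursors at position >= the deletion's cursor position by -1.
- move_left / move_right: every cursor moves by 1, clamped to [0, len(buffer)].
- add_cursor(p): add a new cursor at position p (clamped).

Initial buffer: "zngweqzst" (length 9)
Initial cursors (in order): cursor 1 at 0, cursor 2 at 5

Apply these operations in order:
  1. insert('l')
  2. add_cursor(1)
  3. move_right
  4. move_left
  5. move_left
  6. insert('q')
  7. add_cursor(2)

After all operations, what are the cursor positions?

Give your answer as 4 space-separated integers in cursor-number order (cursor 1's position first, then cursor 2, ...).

Answer: 2 9 2 2

Derivation:
After op 1 (insert('l')): buffer="lzngwelqzst" (len 11), cursors c1@1 c2@7, authorship 1.....2....
After op 2 (add_cursor(1)): buffer="lzngwelqzst" (len 11), cursors c1@1 c3@1 c2@7, authorship 1.....2....
After op 3 (move_right): buffer="lzngwelqzst" (len 11), cursors c1@2 c3@2 c2@8, authorship 1.....2....
After op 4 (move_left): buffer="lzngwelqzst" (len 11), cursors c1@1 c3@1 c2@7, authorship 1.....2....
After op 5 (move_left): buffer="lzngwelqzst" (len 11), cursors c1@0 c3@0 c2@6, authorship 1.....2....
After op 6 (insert('q')): buffer="qqlzngweqlqzst" (len 14), cursors c1@2 c3@2 c2@9, authorship 131.....22....
After op 7 (add_cursor(2)): buffer="qqlzngweqlqzst" (len 14), cursors c1@2 c3@2 c4@2 c2@9, authorship 131.....22....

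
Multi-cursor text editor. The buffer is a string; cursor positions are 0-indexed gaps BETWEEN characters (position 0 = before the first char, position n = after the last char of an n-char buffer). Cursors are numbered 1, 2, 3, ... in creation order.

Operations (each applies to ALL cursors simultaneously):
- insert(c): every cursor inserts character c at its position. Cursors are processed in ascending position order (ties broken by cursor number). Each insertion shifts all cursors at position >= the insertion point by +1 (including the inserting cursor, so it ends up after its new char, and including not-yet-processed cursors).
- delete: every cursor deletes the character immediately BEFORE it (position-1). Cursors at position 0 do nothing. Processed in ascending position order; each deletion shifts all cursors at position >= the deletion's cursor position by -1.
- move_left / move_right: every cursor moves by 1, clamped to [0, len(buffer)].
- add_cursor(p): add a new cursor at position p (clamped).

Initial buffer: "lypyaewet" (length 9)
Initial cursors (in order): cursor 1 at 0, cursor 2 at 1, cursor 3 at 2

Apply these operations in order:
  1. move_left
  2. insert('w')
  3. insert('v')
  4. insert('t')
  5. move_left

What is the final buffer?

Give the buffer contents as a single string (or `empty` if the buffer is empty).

After op 1 (move_left): buffer="lypyaewet" (len 9), cursors c1@0 c2@0 c3@1, authorship .........
After op 2 (insert('w')): buffer="wwlwypyaewet" (len 12), cursors c1@2 c2@2 c3@4, authorship 12.3........
After op 3 (insert('v')): buffer="wwvvlwvypyaewet" (len 15), cursors c1@4 c2@4 c3@7, authorship 1212.33........
After op 4 (insert('t')): buffer="wwvvttlwvtypyaewet" (len 18), cursors c1@6 c2@6 c3@10, authorship 121212.333........
After op 5 (move_left): buffer="wwvvttlwvtypyaewet" (len 18), cursors c1@5 c2@5 c3@9, authorship 121212.333........

Answer: wwvvttlwvtypyaewet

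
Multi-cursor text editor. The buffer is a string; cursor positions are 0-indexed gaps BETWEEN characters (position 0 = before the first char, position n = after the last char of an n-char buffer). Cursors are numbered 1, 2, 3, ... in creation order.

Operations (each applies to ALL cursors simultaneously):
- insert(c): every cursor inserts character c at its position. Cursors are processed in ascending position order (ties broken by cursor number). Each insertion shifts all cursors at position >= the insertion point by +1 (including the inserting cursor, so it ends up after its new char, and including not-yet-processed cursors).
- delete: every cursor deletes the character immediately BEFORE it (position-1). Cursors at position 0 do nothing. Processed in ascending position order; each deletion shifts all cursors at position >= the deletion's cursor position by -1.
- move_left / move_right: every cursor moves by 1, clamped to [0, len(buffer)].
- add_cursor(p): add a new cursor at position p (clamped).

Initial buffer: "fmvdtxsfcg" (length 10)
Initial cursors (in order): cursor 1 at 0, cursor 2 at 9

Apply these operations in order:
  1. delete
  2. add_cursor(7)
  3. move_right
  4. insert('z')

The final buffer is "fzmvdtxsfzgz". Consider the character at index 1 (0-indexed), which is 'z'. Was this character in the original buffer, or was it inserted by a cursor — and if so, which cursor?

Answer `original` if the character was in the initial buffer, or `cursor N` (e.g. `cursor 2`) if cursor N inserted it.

After op 1 (delete): buffer="fmvdtxsfg" (len 9), cursors c1@0 c2@8, authorship .........
After op 2 (add_cursor(7)): buffer="fmvdtxsfg" (len 9), cursors c1@0 c3@7 c2@8, authorship .........
After op 3 (move_right): buffer="fmvdtxsfg" (len 9), cursors c1@1 c3@8 c2@9, authorship .........
After op 4 (insert('z')): buffer="fzmvdtxsfzgz" (len 12), cursors c1@2 c3@10 c2@12, authorship .1.......3.2
Authorship (.=original, N=cursor N): . 1 . . . . . . . 3 . 2
Index 1: author = 1

Answer: cursor 1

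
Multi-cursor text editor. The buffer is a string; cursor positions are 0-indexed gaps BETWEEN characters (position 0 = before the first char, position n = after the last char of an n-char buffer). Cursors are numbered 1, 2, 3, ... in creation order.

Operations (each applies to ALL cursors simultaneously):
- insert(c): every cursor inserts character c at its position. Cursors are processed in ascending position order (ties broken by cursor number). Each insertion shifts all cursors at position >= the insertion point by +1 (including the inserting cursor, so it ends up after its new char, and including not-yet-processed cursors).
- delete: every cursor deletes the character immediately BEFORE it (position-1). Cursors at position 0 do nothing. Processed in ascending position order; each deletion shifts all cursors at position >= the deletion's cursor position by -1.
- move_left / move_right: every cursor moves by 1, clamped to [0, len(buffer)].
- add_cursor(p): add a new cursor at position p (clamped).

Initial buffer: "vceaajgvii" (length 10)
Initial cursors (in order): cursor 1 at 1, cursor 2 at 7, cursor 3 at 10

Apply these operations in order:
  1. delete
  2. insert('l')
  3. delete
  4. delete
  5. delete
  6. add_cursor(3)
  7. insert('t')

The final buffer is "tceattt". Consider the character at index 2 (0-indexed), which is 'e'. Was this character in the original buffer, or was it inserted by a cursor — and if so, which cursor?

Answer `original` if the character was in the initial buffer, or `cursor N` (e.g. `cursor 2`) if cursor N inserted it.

Answer: original

Derivation:
After op 1 (delete): buffer="ceaajvi" (len 7), cursors c1@0 c2@5 c3@7, authorship .......
After op 2 (insert('l')): buffer="lceaajlvil" (len 10), cursors c1@1 c2@7 c3@10, authorship 1.....2..3
After op 3 (delete): buffer="ceaajvi" (len 7), cursors c1@0 c2@5 c3@7, authorship .......
After op 4 (delete): buffer="ceaav" (len 5), cursors c1@0 c2@4 c3@5, authorship .....
After op 5 (delete): buffer="cea" (len 3), cursors c1@0 c2@3 c3@3, authorship ...
After op 6 (add_cursor(3)): buffer="cea" (len 3), cursors c1@0 c2@3 c3@3 c4@3, authorship ...
After op 7 (insert('t')): buffer="tceattt" (len 7), cursors c1@1 c2@7 c3@7 c4@7, authorship 1...234
Authorship (.=original, N=cursor N): 1 . . . 2 3 4
Index 2: author = original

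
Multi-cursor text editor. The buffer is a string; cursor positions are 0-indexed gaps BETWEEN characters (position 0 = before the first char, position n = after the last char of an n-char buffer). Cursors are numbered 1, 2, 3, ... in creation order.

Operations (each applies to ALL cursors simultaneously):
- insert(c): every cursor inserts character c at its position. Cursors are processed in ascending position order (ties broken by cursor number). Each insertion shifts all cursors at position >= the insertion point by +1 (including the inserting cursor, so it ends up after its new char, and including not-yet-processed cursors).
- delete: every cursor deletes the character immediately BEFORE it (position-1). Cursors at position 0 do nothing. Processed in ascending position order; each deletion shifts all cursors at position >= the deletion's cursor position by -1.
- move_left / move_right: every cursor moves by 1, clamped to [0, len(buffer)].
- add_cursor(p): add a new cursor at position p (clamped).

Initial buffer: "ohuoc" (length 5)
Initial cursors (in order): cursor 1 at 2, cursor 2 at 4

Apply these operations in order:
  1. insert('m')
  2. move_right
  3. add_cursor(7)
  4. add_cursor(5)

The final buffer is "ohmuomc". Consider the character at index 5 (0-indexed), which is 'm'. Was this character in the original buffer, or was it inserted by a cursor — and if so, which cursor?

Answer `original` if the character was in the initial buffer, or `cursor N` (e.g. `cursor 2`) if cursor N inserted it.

Answer: cursor 2

Derivation:
After op 1 (insert('m')): buffer="ohmuomc" (len 7), cursors c1@3 c2@6, authorship ..1..2.
After op 2 (move_right): buffer="ohmuomc" (len 7), cursors c1@4 c2@7, authorship ..1..2.
After op 3 (add_cursor(7)): buffer="ohmuomc" (len 7), cursors c1@4 c2@7 c3@7, authorship ..1..2.
After op 4 (add_cursor(5)): buffer="ohmuomc" (len 7), cursors c1@4 c4@5 c2@7 c3@7, authorship ..1..2.
Authorship (.=original, N=cursor N): . . 1 . . 2 .
Index 5: author = 2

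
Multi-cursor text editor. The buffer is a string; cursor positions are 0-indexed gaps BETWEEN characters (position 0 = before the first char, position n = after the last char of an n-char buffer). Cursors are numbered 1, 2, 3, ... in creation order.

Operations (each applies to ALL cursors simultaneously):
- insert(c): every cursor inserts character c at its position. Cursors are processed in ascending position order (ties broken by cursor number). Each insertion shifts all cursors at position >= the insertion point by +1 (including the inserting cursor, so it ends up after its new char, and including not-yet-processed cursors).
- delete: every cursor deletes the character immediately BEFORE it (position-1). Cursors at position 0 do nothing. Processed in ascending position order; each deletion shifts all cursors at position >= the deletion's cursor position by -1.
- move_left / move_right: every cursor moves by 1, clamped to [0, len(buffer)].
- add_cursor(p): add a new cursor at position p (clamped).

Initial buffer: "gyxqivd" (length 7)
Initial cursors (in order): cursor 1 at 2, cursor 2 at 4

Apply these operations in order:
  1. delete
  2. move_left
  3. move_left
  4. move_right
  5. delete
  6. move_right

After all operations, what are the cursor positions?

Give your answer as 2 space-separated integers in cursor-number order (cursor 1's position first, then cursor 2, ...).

Answer: 1 1

Derivation:
After op 1 (delete): buffer="gxivd" (len 5), cursors c1@1 c2@2, authorship .....
After op 2 (move_left): buffer="gxivd" (len 5), cursors c1@0 c2@1, authorship .....
After op 3 (move_left): buffer="gxivd" (len 5), cursors c1@0 c2@0, authorship .....
After op 4 (move_right): buffer="gxivd" (len 5), cursors c1@1 c2@1, authorship .....
After op 5 (delete): buffer="xivd" (len 4), cursors c1@0 c2@0, authorship ....
After op 6 (move_right): buffer="xivd" (len 4), cursors c1@1 c2@1, authorship ....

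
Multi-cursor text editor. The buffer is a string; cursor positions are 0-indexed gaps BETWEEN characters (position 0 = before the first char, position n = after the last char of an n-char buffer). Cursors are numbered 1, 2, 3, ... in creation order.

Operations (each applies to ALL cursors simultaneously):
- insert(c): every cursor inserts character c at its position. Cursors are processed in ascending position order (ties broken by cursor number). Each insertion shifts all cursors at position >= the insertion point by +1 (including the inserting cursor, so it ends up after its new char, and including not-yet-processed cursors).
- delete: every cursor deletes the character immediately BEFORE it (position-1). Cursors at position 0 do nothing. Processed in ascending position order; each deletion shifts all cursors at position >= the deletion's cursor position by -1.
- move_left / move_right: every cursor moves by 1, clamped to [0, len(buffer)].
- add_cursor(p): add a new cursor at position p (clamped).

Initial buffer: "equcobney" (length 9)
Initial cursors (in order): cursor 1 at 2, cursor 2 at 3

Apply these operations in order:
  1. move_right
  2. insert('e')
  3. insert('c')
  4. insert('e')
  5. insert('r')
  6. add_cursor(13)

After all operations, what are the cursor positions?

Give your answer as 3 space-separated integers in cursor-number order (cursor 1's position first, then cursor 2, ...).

Answer: 7 12 13

Derivation:
After op 1 (move_right): buffer="equcobney" (len 9), cursors c1@3 c2@4, authorship .........
After op 2 (insert('e')): buffer="equeceobney" (len 11), cursors c1@4 c2@6, authorship ...1.2.....
After op 3 (insert('c')): buffer="equeccecobney" (len 13), cursors c1@5 c2@8, authorship ...11.22.....
After op 4 (insert('e')): buffer="equecececeobney" (len 15), cursors c1@6 c2@10, authorship ...111.222.....
After op 5 (insert('r')): buffer="equecercecerobney" (len 17), cursors c1@7 c2@12, authorship ...1111.2222.....
After op 6 (add_cursor(13)): buffer="equecercecerobney" (len 17), cursors c1@7 c2@12 c3@13, authorship ...1111.2222.....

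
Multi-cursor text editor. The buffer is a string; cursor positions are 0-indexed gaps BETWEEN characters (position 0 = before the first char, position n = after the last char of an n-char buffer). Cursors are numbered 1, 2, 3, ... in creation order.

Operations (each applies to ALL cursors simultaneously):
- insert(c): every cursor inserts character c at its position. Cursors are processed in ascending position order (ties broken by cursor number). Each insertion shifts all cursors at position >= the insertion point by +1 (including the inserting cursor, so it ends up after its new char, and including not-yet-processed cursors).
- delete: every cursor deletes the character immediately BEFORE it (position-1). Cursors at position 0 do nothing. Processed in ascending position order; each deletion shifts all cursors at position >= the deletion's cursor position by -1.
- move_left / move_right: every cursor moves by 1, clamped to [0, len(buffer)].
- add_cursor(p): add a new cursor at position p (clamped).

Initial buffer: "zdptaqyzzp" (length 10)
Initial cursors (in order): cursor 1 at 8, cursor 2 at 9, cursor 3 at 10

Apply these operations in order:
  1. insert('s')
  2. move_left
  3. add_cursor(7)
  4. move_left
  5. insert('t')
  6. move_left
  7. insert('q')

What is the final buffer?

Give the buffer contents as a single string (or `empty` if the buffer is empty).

Answer: zdptaqqtyqtzsqtzsqtps

Derivation:
After op 1 (insert('s')): buffer="zdptaqyzszsps" (len 13), cursors c1@9 c2@11 c3@13, authorship ........1.2.3
After op 2 (move_left): buffer="zdptaqyzszsps" (len 13), cursors c1@8 c2@10 c3@12, authorship ........1.2.3
After op 3 (add_cursor(7)): buffer="zdptaqyzszsps" (len 13), cursors c4@7 c1@8 c2@10 c3@12, authorship ........1.2.3
After op 4 (move_left): buffer="zdptaqyzszsps" (len 13), cursors c4@6 c1@7 c2@9 c3@11, authorship ........1.2.3
After op 5 (insert('t')): buffer="zdptaqtytzstzstps" (len 17), cursors c4@7 c1@9 c2@12 c3@15, authorship ......4.1.12.23.3
After op 6 (move_left): buffer="zdptaqtytzstzstps" (len 17), cursors c4@6 c1@8 c2@11 c3@14, authorship ......4.1.12.23.3
After op 7 (insert('q')): buffer="zdptaqqtyqtzsqtzsqtps" (len 21), cursors c4@7 c1@10 c2@14 c3@18, authorship ......44.11.122.233.3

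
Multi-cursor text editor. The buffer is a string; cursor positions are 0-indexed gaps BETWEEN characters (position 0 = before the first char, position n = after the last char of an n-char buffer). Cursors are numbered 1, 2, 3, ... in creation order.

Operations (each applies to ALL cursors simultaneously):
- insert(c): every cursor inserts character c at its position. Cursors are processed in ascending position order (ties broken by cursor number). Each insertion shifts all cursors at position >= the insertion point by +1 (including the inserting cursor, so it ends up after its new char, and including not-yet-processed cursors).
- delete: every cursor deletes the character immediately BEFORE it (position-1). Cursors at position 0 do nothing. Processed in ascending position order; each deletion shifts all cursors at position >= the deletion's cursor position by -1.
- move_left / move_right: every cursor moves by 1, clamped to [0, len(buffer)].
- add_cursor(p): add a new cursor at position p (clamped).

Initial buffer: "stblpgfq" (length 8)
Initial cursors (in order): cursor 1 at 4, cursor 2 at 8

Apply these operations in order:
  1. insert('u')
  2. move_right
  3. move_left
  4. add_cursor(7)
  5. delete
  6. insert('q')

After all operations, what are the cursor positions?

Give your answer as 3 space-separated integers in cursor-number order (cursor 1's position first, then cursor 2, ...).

Answer: 5 9 7

Derivation:
After op 1 (insert('u')): buffer="stblupgfqu" (len 10), cursors c1@5 c2@10, authorship ....1....2
After op 2 (move_right): buffer="stblupgfqu" (len 10), cursors c1@6 c2@10, authorship ....1....2
After op 3 (move_left): buffer="stblupgfqu" (len 10), cursors c1@5 c2@9, authorship ....1....2
After op 4 (add_cursor(7)): buffer="stblupgfqu" (len 10), cursors c1@5 c3@7 c2@9, authorship ....1....2
After op 5 (delete): buffer="stblpfu" (len 7), cursors c1@4 c3@5 c2@6, authorship ......2
After op 6 (insert('q')): buffer="stblqpqfqu" (len 10), cursors c1@5 c3@7 c2@9, authorship ....1.3.22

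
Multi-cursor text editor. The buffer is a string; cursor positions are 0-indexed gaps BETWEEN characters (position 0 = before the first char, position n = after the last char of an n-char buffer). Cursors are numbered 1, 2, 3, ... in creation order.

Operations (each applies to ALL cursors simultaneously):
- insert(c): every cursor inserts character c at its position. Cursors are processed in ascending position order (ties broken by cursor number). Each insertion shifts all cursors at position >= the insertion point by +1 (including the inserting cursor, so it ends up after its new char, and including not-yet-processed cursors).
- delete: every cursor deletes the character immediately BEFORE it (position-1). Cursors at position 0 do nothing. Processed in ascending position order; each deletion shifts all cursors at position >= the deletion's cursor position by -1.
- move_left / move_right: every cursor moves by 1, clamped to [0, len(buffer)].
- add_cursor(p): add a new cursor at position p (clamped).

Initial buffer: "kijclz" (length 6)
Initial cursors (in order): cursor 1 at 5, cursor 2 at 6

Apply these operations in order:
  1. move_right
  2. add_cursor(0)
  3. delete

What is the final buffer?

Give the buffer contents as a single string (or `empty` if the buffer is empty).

Answer: kijc

Derivation:
After op 1 (move_right): buffer="kijclz" (len 6), cursors c1@6 c2@6, authorship ......
After op 2 (add_cursor(0)): buffer="kijclz" (len 6), cursors c3@0 c1@6 c2@6, authorship ......
After op 3 (delete): buffer="kijc" (len 4), cursors c3@0 c1@4 c2@4, authorship ....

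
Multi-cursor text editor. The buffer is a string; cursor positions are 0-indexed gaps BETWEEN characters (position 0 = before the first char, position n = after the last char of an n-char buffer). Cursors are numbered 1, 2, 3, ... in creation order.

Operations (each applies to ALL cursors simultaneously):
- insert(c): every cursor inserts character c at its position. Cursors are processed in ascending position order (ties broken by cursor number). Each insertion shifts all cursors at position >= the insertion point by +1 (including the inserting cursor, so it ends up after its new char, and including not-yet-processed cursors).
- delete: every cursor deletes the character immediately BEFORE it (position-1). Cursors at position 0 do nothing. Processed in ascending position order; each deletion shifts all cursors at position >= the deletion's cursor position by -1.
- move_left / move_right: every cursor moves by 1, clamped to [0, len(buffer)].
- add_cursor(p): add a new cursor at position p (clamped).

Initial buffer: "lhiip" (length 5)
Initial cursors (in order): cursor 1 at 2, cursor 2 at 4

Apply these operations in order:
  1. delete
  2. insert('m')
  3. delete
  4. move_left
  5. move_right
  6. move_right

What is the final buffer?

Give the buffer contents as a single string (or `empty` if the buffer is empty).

After op 1 (delete): buffer="lip" (len 3), cursors c1@1 c2@2, authorship ...
After op 2 (insert('m')): buffer="lmimp" (len 5), cursors c1@2 c2@4, authorship .1.2.
After op 3 (delete): buffer="lip" (len 3), cursors c1@1 c2@2, authorship ...
After op 4 (move_left): buffer="lip" (len 3), cursors c1@0 c2@1, authorship ...
After op 5 (move_right): buffer="lip" (len 3), cursors c1@1 c2@2, authorship ...
After op 6 (move_right): buffer="lip" (len 3), cursors c1@2 c2@3, authorship ...

Answer: lip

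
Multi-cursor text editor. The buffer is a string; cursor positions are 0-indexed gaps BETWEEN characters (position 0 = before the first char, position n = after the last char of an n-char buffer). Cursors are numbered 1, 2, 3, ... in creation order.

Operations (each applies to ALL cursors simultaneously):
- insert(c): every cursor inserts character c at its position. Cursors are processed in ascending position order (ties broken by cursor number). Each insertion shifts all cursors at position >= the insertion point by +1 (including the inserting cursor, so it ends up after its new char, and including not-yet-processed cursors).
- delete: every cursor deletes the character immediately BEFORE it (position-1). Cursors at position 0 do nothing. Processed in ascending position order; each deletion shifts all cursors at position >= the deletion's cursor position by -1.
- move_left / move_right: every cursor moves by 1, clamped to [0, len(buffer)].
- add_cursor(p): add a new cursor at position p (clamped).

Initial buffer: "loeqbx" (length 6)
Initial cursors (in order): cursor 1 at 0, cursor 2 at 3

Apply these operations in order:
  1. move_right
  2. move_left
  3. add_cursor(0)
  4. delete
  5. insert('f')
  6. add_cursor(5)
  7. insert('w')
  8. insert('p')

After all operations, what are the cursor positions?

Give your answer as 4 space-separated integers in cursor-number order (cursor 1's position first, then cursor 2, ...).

Answer: 6 13 6 13

Derivation:
After op 1 (move_right): buffer="loeqbx" (len 6), cursors c1@1 c2@4, authorship ......
After op 2 (move_left): buffer="loeqbx" (len 6), cursors c1@0 c2@3, authorship ......
After op 3 (add_cursor(0)): buffer="loeqbx" (len 6), cursors c1@0 c3@0 c2@3, authorship ......
After op 4 (delete): buffer="loqbx" (len 5), cursors c1@0 c3@0 c2@2, authorship .....
After op 5 (insert('f')): buffer="fflofqbx" (len 8), cursors c1@2 c3@2 c2@5, authorship 13..2...
After op 6 (add_cursor(5)): buffer="fflofqbx" (len 8), cursors c1@2 c3@2 c2@5 c4@5, authorship 13..2...
After op 7 (insert('w')): buffer="ffwwlofwwqbx" (len 12), cursors c1@4 c3@4 c2@9 c4@9, authorship 1313..224...
After op 8 (insert('p')): buffer="ffwwpplofwwppqbx" (len 16), cursors c1@6 c3@6 c2@13 c4@13, authorship 131313..22424...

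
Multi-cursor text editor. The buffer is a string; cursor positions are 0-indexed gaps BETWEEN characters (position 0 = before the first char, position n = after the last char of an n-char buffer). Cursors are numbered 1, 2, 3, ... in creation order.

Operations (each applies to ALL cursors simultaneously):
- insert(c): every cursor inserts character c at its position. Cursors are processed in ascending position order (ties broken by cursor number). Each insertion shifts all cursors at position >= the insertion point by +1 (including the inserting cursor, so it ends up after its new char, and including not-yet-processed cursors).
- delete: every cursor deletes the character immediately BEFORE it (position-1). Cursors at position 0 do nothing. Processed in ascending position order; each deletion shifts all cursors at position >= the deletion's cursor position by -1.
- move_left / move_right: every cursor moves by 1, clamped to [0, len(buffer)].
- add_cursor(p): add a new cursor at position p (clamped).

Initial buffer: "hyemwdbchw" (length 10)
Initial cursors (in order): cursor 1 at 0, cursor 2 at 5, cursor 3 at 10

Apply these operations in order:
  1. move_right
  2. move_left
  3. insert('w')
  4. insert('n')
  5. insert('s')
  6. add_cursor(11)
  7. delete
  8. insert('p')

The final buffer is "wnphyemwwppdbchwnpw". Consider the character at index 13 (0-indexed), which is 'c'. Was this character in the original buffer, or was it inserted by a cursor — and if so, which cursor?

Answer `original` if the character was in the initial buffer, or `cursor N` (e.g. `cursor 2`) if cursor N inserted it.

After op 1 (move_right): buffer="hyemwdbchw" (len 10), cursors c1@1 c2@6 c3@10, authorship ..........
After op 2 (move_left): buffer="hyemwdbchw" (len 10), cursors c1@0 c2@5 c3@9, authorship ..........
After op 3 (insert('w')): buffer="whyemwwdbchww" (len 13), cursors c1@1 c2@7 c3@12, authorship 1.....2....3.
After op 4 (insert('n')): buffer="wnhyemwwndbchwnw" (len 16), cursors c1@2 c2@9 c3@15, authorship 11.....22....33.
After op 5 (insert('s')): buffer="wnshyemwwnsdbchwnsw" (len 19), cursors c1@3 c2@11 c3@18, authorship 111.....222....333.
After op 6 (add_cursor(11)): buffer="wnshyemwwnsdbchwnsw" (len 19), cursors c1@3 c2@11 c4@11 c3@18, authorship 111.....222....333.
After op 7 (delete): buffer="wnhyemwwdbchwnw" (len 15), cursors c1@2 c2@8 c4@8 c3@14, authorship 11.....2....33.
After op 8 (insert('p')): buffer="wnphyemwwppdbchwnpw" (len 19), cursors c1@3 c2@11 c4@11 c3@18, authorship 111.....224....333.
Authorship (.=original, N=cursor N): 1 1 1 . . . . . 2 2 4 . . . . 3 3 3 .
Index 13: author = original

Answer: original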